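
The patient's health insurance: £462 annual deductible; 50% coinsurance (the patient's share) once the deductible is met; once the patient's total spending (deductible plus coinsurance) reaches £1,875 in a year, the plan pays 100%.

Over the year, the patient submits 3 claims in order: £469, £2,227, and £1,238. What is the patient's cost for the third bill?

£296

Claim 1 (£469): £462 to deductible, leaving £7; coinsurance £7 × 50% = £3.50. Patient pays £465.50; OOP now £465.50.
Claim 2 (£2,227): deductible already satisfied, so patient's share is 50% × £2,227 = £1,113.50. Cost to patient: £1,113.50. OOP to date £1,579.
Claim 3 (£1,238): deductible already satisfied, so patient's share is 50% × £1,238 = £619. OOP would hit £2,198 > £1,875, so the cap limits the patient to £1,875 − £1,579 = £296.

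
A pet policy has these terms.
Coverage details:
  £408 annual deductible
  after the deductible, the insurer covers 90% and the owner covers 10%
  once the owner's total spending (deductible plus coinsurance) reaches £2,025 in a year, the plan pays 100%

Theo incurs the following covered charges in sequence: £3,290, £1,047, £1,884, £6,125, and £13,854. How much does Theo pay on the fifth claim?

Claim 1 (£3,290): £408 finishes the deductible; £2,882 goes to coinsurance; coinsurance £2,882 × 10% = £288.20. Owner pays £696.20; OOP now £696.20.
Claim 2 (£1,047): deductible already satisfied, so owner's share is 10% × £1,047 = £104.70. Owner pays £104.70; OOP now £800.90.
Claim 3 (£1,884): deductible already satisfied, so owner's share is 10% × £1,884 = £188.40. Owner owes £188.40 (running OOP £989.30).
Claim 4 (£6,125): deductible already satisfied, so owner's share is 10% × £6,125 = £612.50. Owner pays £612.50; OOP now £1,601.80.
Claim 5 (£13,854): deductible already satisfied, so owner's share is 10% × £13,854 = £1,385.40. OOP would hit £2,987.20 > £2,025, so the cap limits the owner to £2,025 − £1,601.80 = £423.20.

£423.20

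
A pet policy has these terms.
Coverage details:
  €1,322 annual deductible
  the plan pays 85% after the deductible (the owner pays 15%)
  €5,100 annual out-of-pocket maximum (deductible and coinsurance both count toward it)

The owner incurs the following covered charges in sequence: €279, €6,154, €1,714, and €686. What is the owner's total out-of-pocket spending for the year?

€2,448.65

#1 (€279): entire amount goes to the deductible. Cost to owner: €279. OOP to date €279.
#2 (€6,154): €1,043 to deductible, leaving €5,111; coinsurance €5,111 × 15% = €766.65. Owner pays €1,809.65; OOP now €2,088.65.
#3 (€1,714): 15% coinsurance on €1,714 = €257.10. Owner pays €257.10; OOP now €2,345.75.
#4 (€686): 15% coinsurance on €686 = €102.90. Owner pays €102.90; OOP now €2,448.65.
Total paid by the owner: €279 + €1,809.65 + €257.10 + €102.90 = €2,448.65.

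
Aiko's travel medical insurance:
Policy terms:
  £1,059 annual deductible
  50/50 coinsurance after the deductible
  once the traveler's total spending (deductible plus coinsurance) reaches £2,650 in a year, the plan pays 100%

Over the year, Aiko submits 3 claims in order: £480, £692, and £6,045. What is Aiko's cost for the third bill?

Claim 1 — £480: all of it applies to the deductible. Cost to traveler: £480. OOP to date £480.
Claim 2 — £692: deductible takes £579, £113 remains; traveler's 50% is £56.50. Traveler owes £635.50 (running OOP £1,115.50).
Claim 3 — £6,045: 50% coinsurance on £6,045 = £3,022.50. OOP would hit £4,138 > £2,650, so the cap limits the traveler to £2,650 − £1,115.50 = £1,534.50.

£1,534.50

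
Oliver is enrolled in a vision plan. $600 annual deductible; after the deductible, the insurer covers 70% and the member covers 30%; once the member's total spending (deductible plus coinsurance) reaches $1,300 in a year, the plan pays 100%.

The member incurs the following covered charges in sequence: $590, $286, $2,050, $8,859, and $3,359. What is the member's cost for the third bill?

$615

Claim 1 — $590: fully absorbed by the deductible. Member pays $590; OOP now $590.
Claim 2 — $286: $10 finishes the deductible; $276 goes to coinsurance; member's 30% is $82.80. Cost to member: $92.80. OOP to date $682.80.
Claim 3 — $2,050: deductible already satisfied, so member's share is 30% × $2,050 = $615. Member pays $615; OOP now $1,297.80.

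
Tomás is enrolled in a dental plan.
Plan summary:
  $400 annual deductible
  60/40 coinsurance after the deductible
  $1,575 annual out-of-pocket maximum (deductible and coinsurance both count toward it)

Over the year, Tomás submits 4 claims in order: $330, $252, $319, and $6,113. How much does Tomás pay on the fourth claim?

Claim 1 — $330: fully absorbed by the deductible. Patient owes $330 (running OOP $330).
Claim 2 — $252: $70 to deductible, leaving $182; 40% of $182 = $72.80. Patient owes $142.80 (running OOP $472.80).
Claim 3 — $319: deductible met; 40% of $319 = $127.60. Cost to patient: $127.60. OOP to date $600.40.
Claim 4 — $6,113: 40% coinsurance on $6,113 = $2,445.20. Adding that to $600.40 gives $3,045.60, past the $1,575 cap; patient pays only $1,575 − $600.40 = $974.60.

$974.60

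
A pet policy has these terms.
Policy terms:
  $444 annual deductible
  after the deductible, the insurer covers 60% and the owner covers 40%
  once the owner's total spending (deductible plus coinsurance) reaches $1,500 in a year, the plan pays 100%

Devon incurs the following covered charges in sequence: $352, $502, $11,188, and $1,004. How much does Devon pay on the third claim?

Claim 1 ($352): all of it applies to the deductible. Owner pays $352; OOP now $352.
Claim 2 ($502): deductible takes $92, $410 remains; coinsurance $410 × 40% = $164. Owner pays $256; OOP now $608.
Claim 3 ($11,188): deductible already satisfied, so owner's share is 40% × $11,188 = $4,475.20. That would push OOP to $5,083.20, over the $1,500 cap, so owner pays $1,500 − $608 = $892.

$892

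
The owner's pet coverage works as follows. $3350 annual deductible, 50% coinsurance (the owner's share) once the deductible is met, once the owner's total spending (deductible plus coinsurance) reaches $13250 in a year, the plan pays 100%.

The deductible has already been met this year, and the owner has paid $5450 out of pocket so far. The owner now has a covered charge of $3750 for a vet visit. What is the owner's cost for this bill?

$1875

The deductible is already satisfied, so the full bill goes to coinsurance.
Coinsurance: $3750 × 50% = $1875.
Total out-of-pocket so far would be $5450 + $1875 = $7325, below the $13250 cap — no reduction.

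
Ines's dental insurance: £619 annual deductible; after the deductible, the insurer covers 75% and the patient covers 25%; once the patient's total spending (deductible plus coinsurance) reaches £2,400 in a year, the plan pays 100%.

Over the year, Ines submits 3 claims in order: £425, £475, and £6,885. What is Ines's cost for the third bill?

£1,710.75

Claim 1 — £425: fully absorbed by the deductible. Patient pays £425; OOP now £425.
Claim 2 — £475: £194 finishes the deductible; £281 goes to coinsurance; patient's 25% is £70.25. Patient owes £264.25 (running OOP £689.25).
Claim 3 — £6,885: 25% coinsurance on £6,885 = £1,721.25. That would push OOP to £2,410.50, over the £2,400 cap, so patient pays £2,400 − £689.25 = £1,710.75.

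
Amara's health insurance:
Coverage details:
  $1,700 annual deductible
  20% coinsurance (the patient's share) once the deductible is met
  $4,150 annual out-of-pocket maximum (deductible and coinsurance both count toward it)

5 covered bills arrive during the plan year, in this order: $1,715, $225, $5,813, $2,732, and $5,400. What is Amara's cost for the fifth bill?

Bill 1, $1,715: $1,700 to deductible, leaving $15; coinsurance $15 × 20% = $3. Patient owes $1,703 (running OOP $1,703).
Bill 2, $225: deductible already satisfied, so patient's share is 20% × $225 = $45. Patient pays $45; OOP now $1,748.
Bill 3, $5,813: deductible met; 20% of $5,813 = $1,162.60. Patient owes $1,162.60 (running OOP $2,910.60).
Bill 4, $2,732: deductible met; 20% of $2,732 = $546.40. Patient pays $546.40; OOP now $3,457.
Bill 5, $5,400: deductible already satisfied, so patient's share is 20% × $5,400 = $1,080. That would push OOP to $4,537, over the $4,150 cap, so patient pays $4,150 − $3,457 = $693.

$693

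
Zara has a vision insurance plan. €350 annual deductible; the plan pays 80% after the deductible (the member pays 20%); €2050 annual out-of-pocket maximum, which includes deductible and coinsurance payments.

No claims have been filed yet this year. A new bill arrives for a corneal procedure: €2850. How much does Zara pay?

Nothing has been paid toward the €350 deductible, so the first €350 of this charge is applied there.
That leaves €2850 − €350 = €2500 for coinsurance.
Coinsurance: €2500 × 20% = €500.
That puts the member's cost at €350 + €500 = €850 before any cap.
Cumulative spending €0 + €850 = €850 stays under the €2050 maximum.

€850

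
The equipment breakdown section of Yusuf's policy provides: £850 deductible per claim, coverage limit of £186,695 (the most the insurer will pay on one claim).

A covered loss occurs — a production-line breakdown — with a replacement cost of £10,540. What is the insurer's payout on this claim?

£9,690

Subtract the deductible: £10,540 − £850 = £9,690.
£9,690 ≤ £186,695, so the limit doesn't bind; insurer pays £9,690.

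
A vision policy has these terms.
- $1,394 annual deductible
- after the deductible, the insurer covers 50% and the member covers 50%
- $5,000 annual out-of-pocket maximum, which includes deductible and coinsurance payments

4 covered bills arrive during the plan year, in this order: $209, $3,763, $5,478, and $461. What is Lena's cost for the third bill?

#1 ($209): fully absorbed by the deductible. Cost to member: $209. OOP to date $209.
#2 ($3,763): $1,185 to deductible, leaving $2,578; coinsurance $2,578 × 50% = $1,289. Cost to member: $2,474. OOP to date $2,683.
#3 ($5,478): deductible already satisfied, so member's share is 50% × $5,478 = $2,739. Adding that to $2,683 gives $5,422, past the $5,000 cap; member pays only $5,000 − $2,683 = $2,317.

$2,317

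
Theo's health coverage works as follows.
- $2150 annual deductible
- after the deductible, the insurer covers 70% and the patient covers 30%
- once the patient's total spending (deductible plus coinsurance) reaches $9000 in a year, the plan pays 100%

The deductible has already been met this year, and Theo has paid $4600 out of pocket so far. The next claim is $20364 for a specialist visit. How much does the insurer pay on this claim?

The deductible is already satisfied, so the full bill goes to coinsurance.
Coinsurance: $20364 × 30% = $6109.20.
Adding $6109.20 to the $4600 already spent would give $10709.20, which exceeds the $9000 cap; the patient pays just $9000 − $4600 = $4400.
The plan picks up $20364 − $4400 = $15964.

$15964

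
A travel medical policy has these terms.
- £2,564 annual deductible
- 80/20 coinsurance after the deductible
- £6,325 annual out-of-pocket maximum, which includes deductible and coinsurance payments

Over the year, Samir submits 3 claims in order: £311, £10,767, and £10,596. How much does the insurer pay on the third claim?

Claim 1 — £311: fully absorbed by the deductible. Traveler owes £311 (running OOP £311). Insurer: £311 − £311 = £0.
Claim 2 — £10,767: deductible takes £2,253, £8,514 remains; 20% of £8,514 = £1,702.80. Traveler owes £3,955.80 (running OOP £4,266.80). Insurer: £10,767 − £3,955.80 = £6,811.20.
Claim 3 — £10,596: 20% coinsurance on £10,596 = £2,119.20. That would push OOP to £6,386, over the £6,325 cap, so traveler pays £6,325 − £4,266.80 = £2,058.20. Plan pays £10,596 − £2,058.20 = £8,537.80.

£8,537.80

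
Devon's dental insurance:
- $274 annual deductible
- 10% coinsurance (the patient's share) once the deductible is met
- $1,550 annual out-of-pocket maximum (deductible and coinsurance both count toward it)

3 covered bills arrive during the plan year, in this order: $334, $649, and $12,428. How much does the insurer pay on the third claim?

Claim 1 ($334): $274 finishes the deductible; $60 goes to coinsurance; patient's 10% is $6. Patient pays $280; OOP now $280. Plan pays $334 − $280 = $54.
Claim 2 ($649): 10% coinsurance on $649 = $64.90. Patient owes $64.90 (running OOP $344.90). Insurer: $649 − $64.90 = $584.10.
Claim 3 ($12,428): deductible met; 10% of $12,428 = $1,242.80. Adding that to $344.90 gives $1,587.70, past the $1,550 cap; patient pays only $1,550 − $344.90 = $1,205.10. Insurer: $12,428 − $1,205.10 = $11,222.90.

$11,222.90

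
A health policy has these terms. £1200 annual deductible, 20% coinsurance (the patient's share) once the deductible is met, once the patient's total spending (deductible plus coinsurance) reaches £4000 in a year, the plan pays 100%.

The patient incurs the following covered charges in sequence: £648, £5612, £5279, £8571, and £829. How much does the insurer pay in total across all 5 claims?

Claim 1 — £648: all of it applies to the deductible. Cost to patient: £648. OOP to date £648. Plan pays £648 − £648 = £0.
Claim 2 — £5612: £552 finishes the deductible; £5060 goes to coinsurance; coinsurance £5060 × 20% = £1012. Patient owes £1564 (running OOP £2212). Plan pays £5612 − £1564 = £4048.
Claim 3 — £5279: deductible already satisfied, so patient's share is 20% × £5279 = £1055.80. Patient owes £1055.80 (running OOP £3267.80). Plan pays £5279 − £1055.80 = £4223.20.
Claim 4 — £8571: deductible already satisfied, so patient's share is 20% × £8571 = £1714.20. That would push OOP to £4982, over the £4000 cap, so patient pays £4000 − £3267.80 = £732.20. Insurer: £8571 − £732.20 = £7838.80.
Claim 5 — £829: 20% coinsurance on £829 = £165.80. That would push OOP to £4165.80, over the £4000 cap, so patient pays £4000 − £4000 = £0. Plan pays £829 − £0 = £829.
Insurer total: £0 + £4048 + £4223.20 + £7838.80 + £829 = £16939.

£16939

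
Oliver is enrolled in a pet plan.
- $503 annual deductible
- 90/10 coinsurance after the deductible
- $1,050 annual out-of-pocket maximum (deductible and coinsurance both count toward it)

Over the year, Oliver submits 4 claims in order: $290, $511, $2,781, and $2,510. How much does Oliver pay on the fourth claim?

$239.10

Claim 1 — $290: all of it applies to the deductible. Owner owes $290 (running OOP $290).
Claim 2 — $511: $213 finishes the deductible; $298 goes to coinsurance; owner's 10% is $29.80. Owner pays $242.80; OOP now $532.80.
Claim 3 — $2,781: 10% coinsurance on $2,781 = $278.10. Cost to owner: $278.10. OOP to date $810.90.
Claim 4 — $2,510: deductible already satisfied, so owner's share is 10% × $2,510 = $251. OOP would hit $1,061.90 > $1,050, so the cap limits the owner to $1,050 − $810.90 = $239.10.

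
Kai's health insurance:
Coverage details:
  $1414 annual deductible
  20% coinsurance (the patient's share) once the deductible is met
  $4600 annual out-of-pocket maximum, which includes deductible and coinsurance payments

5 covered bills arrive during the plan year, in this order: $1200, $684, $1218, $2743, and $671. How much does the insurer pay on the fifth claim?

$536.80

Bill 1, $1200: all of it applies to the deductible. Patient owes $1200 (running OOP $1200). Plan pays $1200 − $1200 = $0.
Bill 2, $684: deductible takes $214, $470 remains; coinsurance $470 × 20% = $94. Cost to patient: $308. OOP to date $1508. Plan pays $684 − $308 = $376.
Bill 3, $1218: deductible already satisfied, so patient's share is 20% × $1218 = $243.60. Patient pays $243.60; OOP now $1751.60. Insurer: $1218 − $243.60 = $974.40.
Bill 4, $2743: deductible already satisfied, so patient's share is 20% × $2743 = $548.60. Patient pays $548.60; OOP now $2300.20. Insurer: $2743 − $548.60 = $2194.40.
Bill 5, $671: deductible met; 20% of $671 = $134.20. Patient pays $134.20; OOP now $2434.40. Insurer: $671 − $134.20 = $536.80.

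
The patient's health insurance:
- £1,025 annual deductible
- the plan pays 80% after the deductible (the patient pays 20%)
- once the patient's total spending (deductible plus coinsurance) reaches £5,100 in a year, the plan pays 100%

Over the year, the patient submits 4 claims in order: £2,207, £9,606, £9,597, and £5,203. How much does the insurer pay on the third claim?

#1 (£2,207): deductible takes £1,025, £1,182 remains; 20% of £1,182 = £236.40. Patient pays £1,261.40; OOP now £1,261.40. Insurer: £2,207 − £1,261.40 = £945.60.
#2 (£9,606): deductible already satisfied, so patient's share is 20% × £9,606 = £1,921.20. Patient owes £1,921.20 (running OOP £3,182.60). Insurer: £9,606 − £1,921.20 = £7,684.80.
#3 (£9,597): deductible already satisfied, so patient's share is 20% × £9,597 = £1,919.40. That would push OOP to £5,102, over the £5,100 cap, so patient pays £5,100 − £3,182.60 = £1,917.40. Plan pays £9,597 − £1,917.40 = £7,679.60.

£7,679.60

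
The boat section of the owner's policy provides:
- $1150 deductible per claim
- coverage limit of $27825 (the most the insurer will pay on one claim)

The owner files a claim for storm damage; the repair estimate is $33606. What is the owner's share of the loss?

Less the $1150 deductible: $33606 − $1150 = $32456.
$32456 exceeds the $27825 limit, so the insurer pays the limit: $27825.
Out of pocket: $33606 − $27825 = $5781.

$5781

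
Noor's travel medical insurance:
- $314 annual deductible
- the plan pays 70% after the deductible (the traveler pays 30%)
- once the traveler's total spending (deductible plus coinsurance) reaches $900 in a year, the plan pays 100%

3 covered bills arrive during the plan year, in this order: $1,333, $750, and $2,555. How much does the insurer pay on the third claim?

Claim 1 — $1,333: $314 finishes the deductible; $1,019 goes to coinsurance; coinsurance $1,019 × 30% = $305.70. Cost to traveler: $619.70. OOP to date $619.70. Plan pays $1,333 − $619.70 = $713.30.
Claim 2 — $750: deductible already satisfied, so traveler's share is 30% × $750 = $225. Cost to traveler: $225. OOP to date $844.70. Plan pays $750 − $225 = $525.
Claim 3 — $2,555: 30% coinsurance on $2,555 = $766.50. Adding that to $844.70 gives $1,611.20, past the $900 cap; traveler pays only $900 − $844.70 = $55.30. Insurer: $2,555 − $55.30 = $2,499.70.

$2,499.70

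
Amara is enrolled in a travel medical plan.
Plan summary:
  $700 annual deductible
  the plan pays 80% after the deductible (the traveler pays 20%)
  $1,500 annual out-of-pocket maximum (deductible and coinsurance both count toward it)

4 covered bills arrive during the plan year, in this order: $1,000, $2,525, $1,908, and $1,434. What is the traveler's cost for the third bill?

$235

#1 ($1,000): deductible takes $700, $300 remains; coinsurance $300 × 20% = $60. Traveler owes $760 (running OOP $760).
#2 ($2,525): deductible met; 20% of $2,525 = $505. Traveler pays $505; OOP now $1,265.
#3 ($1,908): 20% coinsurance on $1,908 = $381.60. That would push OOP to $1,646.60, over the $1,500 cap, so traveler pays $1,500 − $1,265 = $235.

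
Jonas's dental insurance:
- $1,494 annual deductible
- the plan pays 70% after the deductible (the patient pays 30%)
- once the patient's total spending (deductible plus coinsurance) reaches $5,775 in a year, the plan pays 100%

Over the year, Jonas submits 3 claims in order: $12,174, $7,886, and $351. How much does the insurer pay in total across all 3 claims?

Bill 1, $12,174: $1,494 to deductible, leaving $10,680; coinsurance $10,680 × 30% = $3,204. Cost to patient: $4,698. OOP to date $4,698. Insurer: $12,174 − $4,698 = $7,476.
Bill 2, $7,886: 30% coinsurance on $7,886 = $2,365.80. Adding that to $4,698 gives $7,063.80, past the $5,775 cap; patient pays only $5,775 − $4,698 = $1,077. Insurer: $7,886 − $1,077 = $6,809.
Bill 3, $351: deductible met; 30% of $351 = $105.30. OOP would hit $5,880.30 > $5,775, so the cap limits the patient to $5,775 − $5,775 = $0. Insurer: $351 − $0 = $351.
Insurer total = bills − patient's total = $20,411 − $5,775 = $14,636.

$14,636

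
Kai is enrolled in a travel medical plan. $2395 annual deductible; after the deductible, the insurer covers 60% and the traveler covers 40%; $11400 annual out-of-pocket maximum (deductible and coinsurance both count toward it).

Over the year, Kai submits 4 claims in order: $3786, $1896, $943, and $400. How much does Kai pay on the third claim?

$377.20

Bill 1, $3786: $2395 finishes the deductible; $1391 goes to coinsurance; coinsurance $1391 × 40% = $556.40. Cost to traveler: $2951.40. OOP to date $2951.40.
Bill 2, $1896: deductible met; 40% of $1896 = $758.40. Traveler pays $758.40; OOP now $3709.80.
Bill 3, $943: deductible met; 40% of $943 = $377.20. Cost to traveler: $377.20. OOP to date $4087.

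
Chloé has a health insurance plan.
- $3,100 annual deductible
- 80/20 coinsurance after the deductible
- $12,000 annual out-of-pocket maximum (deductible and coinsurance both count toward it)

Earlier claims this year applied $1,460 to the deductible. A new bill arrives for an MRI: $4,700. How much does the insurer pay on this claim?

$2,448

Remaining deductible: $3,100 − $1,460 = $1,640.
After the $1,640 deductible portion, $4,700 − $1,640 = $3,060 is subject to coinsurance.
Patient's 20% share of $3,060 is $612.
That puts the patient's cost at $1,640 + $612 = $2,252 before any cap.
Total out-of-pocket so far would be $1,460 + $2,252 = $3,712, below the $12,000 cap — no reduction.
Insurer pays the balance: $4,700 − $2,252 = $2,448.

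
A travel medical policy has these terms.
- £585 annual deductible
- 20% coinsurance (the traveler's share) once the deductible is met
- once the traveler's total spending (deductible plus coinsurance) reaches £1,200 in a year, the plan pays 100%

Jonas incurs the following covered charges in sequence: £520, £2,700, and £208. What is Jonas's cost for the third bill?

Claim 1 — £520: entire amount goes to the deductible. Traveler owes £520 (running OOP £520).
Claim 2 — £2,700: deductible takes £65, £2,635 remains; traveler's 20% is £527. Traveler owes £592 (running OOP £1,112).
Claim 3 — £208: deductible already satisfied, so traveler's share is 20% × £208 = £41.60. Cost to traveler: £41.60. OOP to date £1,153.60.

£41.60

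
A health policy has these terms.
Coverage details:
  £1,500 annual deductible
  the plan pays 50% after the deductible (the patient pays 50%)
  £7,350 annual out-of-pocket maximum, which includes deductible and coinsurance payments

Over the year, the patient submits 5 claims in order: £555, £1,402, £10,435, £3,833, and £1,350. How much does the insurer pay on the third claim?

Claim 1 — £555: entire amount goes to the deductible. Cost to patient: £555. OOP to date £555. Plan pays £555 − £555 = £0.
Claim 2 — £1,402: deductible takes £945, £457 remains; patient's 50% is £228.50. Patient owes £1,173.50 (running OOP £1,728.50). Plan pays £1,402 − £1,173.50 = £228.50.
Claim 3 — £10,435: 50% coinsurance on £10,435 = £5,217.50. Cost to patient: £5,217.50. OOP to date £6,946. Plan pays £10,435 − £5,217.50 = £5,217.50.

£5,217.50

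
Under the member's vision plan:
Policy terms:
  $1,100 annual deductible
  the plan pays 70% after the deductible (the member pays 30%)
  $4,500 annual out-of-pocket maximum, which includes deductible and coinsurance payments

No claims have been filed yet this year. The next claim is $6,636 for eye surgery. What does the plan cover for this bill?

Nothing has been paid toward the $1,100 deductible, so the first $1,100 of this charge is applied there.
The remaining $5,536 (= $6,636 − $1,100) moves to coinsurance.
30% of $5,536 = $1,660.80 falls to the member.
That puts the member's cost at $1,100 + $1,660.80 = $2,760.80 before any cap.
Total out-of-pocket so far would be $0 + $2,760.80 = $2,760.80, below the $4,500 cap — no reduction.
Insurer pays the balance: $6,636 − $2,760.80 = $3,875.20.

$3,875.20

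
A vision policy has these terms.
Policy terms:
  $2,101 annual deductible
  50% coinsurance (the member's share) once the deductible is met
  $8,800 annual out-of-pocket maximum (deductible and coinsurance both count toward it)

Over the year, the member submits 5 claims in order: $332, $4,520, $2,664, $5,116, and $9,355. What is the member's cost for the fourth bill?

$2,558

Bill 1, $332: fully absorbed by the deductible. Member pays $332; OOP now $332.
Bill 2, $4,520: $1,769 to deductible, leaving $2,751; coinsurance $2,751 × 50% = $1,375.50. Cost to member: $3,144.50. OOP to date $3,476.50.
Bill 3, $2,664: deductible met; 50% of $2,664 = $1,332. Member owes $1,332 (running OOP $4,808.50).
Bill 4, $5,116: deductible met; 50% of $5,116 = $2,558. Cost to member: $2,558. OOP to date $7,366.50.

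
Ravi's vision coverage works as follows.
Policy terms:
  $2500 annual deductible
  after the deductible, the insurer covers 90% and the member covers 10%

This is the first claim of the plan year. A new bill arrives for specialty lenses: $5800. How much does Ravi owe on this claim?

$2830

Nothing has been paid toward the $2500 deductible, so the first $2500 of this charge is applied there.
That leaves $5800 − $2500 = $3300 for coinsurance.
Coinsurance: $3300 × 10% = $330.
So the member owes $2500 + $330 = $2830.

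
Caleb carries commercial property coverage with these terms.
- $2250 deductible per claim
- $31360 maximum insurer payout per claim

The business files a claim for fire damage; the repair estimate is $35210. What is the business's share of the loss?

$3850

After the deductible, $35210 − $2250 = $32960 remains.
The $31360 per-incident cap binds; insurer pays $31360.
The business bears the rest of the original loss: $35210 − $31360 = $3850.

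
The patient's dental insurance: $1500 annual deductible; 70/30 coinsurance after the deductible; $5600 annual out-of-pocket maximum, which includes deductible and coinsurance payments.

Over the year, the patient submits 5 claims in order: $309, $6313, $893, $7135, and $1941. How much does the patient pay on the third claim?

$267.90

Bill 1, $309: entire amount goes to the deductible. Patient owes $309 (running OOP $309).
Bill 2, $6313: $1191 finishes the deductible; $5122 goes to coinsurance; 30% of $5122 = $1536.60. Patient owes $2727.60 (running OOP $3036.60).
Bill 3, $893: 30% coinsurance on $893 = $267.90. Patient owes $267.90 (running OOP $3304.50).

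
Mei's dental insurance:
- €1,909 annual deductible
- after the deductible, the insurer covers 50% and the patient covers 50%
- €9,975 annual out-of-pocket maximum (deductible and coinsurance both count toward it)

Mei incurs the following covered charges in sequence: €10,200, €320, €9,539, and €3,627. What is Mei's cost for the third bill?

Claim 1 — €10,200: €1,909 to deductible, leaving €8,291; coinsurance €8,291 × 50% = €4,145.50. Cost to patient: €6,054.50. OOP to date €6,054.50.
Claim 2 — €320: deductible met; 50% of €320 = €160. Cost to patient: €160. OOP to date €6,214.50.
Claim 3 — €9,539: deductible met; 50% of €9,539 = €4,769.50. OOP would hit €10,984 > €9,975, so the cap limits the patient to €9,975 − €6,214.50 = €3,760.50.

€3,760.50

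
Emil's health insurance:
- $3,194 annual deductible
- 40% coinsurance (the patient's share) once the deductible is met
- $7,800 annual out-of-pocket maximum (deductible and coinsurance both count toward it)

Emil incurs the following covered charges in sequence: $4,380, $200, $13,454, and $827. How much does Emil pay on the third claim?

$4,051.60

Bill 1, $4,380: $3,194 to deductible, leaving $1,186; patient's 40% is $474.40. Patient owes $3,668.40 (running OOP $3,668.40).
Bill 2, $200: deductible met; 40% of $200 = $80. Patient owes $80 (running OOP $3,748.40).
Bill 3, $13,454: 40% coinsurance on $13,454 = $5,381.60. Adding that to $3,748.40 gives $9,130, past the $7,800 cap; patient pays only $7,800 − $3,748.40 = $4,051.60.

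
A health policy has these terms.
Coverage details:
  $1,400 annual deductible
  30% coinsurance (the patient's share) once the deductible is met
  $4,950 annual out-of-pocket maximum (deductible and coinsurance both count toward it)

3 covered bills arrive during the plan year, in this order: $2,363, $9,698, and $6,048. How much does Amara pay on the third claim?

$351.70

Claim 1 ($2,363): $1,400 to deductible, leaving $963; coinsurance $963 × 30% = $288.90. Cost to patient: $1,688.90. OOP to date $1,688.90.
Claim 2 ($9,698): 30% coinsurance on $9,698 = $2,909.40. Patient owes $2,909.40 (running OOP $4,598.30).
Claim 3 ($6,048): deductible already satisfied, so patient's share is 30% × $6,048 = $1,814.40. OOP would hit $6,412.70 > $4,950, so the cap limits the patient to $4,950 − $4,598.30 = $351.70.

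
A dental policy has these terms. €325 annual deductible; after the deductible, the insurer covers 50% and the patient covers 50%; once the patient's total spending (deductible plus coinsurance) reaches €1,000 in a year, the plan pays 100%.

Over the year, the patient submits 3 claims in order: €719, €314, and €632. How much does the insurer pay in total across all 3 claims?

Claim 1 — €719: €325 finishes the deductible; €394 goes to coinsurance; patient's 50% is €197. Patient pays €522; OOP now €522. Insurer: €719 − €522 = €197.
Claim 2 — €314: 50% coinsurance on €314 = €157. Patient pays €157; OOP now €679. Plan pays €314 − €157 = €157.
Claim 3 — €632: deductible already satisfied, so patient's share is 50% × €632 = €316. Patient owes €316 (running OOP €995). Plan pays €632 − €316 = €316.
Insurer total: €197 + €157 + €316 = €670.

€670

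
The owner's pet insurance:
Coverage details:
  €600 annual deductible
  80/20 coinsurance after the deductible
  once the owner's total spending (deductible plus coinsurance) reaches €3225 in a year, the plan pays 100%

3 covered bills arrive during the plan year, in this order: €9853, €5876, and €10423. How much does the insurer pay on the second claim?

€5101.60

Claim 1 (€9853): deductible takes €600, €9253 remains; coinsurance €9253 × 20% = €1850.60. Cost to owner: €2450.60. OOP to date €2450.60. Plan pays €9853 − €2450.60 = €7402.40.
Claim 2 (€5876): deductible already satisfied, so owner's share is 20% × €5876 = €1175.20. OOP would hit €3625.80 > €3225, so the cap limits the owner to €3225 − €2450.60 = €774.40. Plan pays €5876 − €774.40 = €5101.60.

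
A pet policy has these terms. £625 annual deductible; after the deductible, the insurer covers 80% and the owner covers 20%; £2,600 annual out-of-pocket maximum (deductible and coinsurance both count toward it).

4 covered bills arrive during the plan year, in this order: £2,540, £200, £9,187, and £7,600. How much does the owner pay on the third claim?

£1,552

Claim 1 (£2,540): £625 to deductible, leaving £1,915; 20% of £1,915 = £383. Cost to owner: £1,008. OOP to date £1,008.
Claim 2 (£200): deductible already satisfied, so owner's share is 20% × £200 = £40. Cost to owner: £40. OOP to date £1,048.
Claim 3 (£9,187): deductible met; 20% of £9,187 = £1,837.40. OOP would hit £2,885.40 > £2,600, so the cap limits the owner to £2,600 − £1,048 = £1,552.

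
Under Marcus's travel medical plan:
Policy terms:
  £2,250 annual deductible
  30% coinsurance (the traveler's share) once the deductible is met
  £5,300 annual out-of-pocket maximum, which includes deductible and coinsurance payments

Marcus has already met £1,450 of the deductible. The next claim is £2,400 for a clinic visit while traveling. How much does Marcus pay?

£1,280

£1,450 of the £2,250 deductible is already met, leaving £800.
That leaves £2,400 − £800 = £1,600 for coinsurance.
Coinsurance: £1,600 × 30% = £480.
Traveler responsibility before any cap: £800 + £480 = £1,280.
Cumulative spending £1,450 + £1,280 = £2,730 stays under the £5,300 maximum.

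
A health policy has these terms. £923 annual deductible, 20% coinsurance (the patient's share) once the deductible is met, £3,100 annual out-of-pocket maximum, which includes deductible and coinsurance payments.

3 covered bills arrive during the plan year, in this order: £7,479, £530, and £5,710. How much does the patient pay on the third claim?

#1 (£7,479): £923 to deductible, leaving £6,556; 20% of £6,556 = £1,311.20. Cost to patient: £2,234.20. OOP to date £2,234.20.
#2 (£530): deductible met; 20% of £530 = £106. Patient pays £106; OOP now £2,340.20.
#3 (£5,710): 20% coinsurance on £5,710 = £1,142. Adding that to £2,340.20 gives £3,482.20, past the £3,100 cap; patient pays only £3,100 − £2,340.20 = £759.80.

£759.80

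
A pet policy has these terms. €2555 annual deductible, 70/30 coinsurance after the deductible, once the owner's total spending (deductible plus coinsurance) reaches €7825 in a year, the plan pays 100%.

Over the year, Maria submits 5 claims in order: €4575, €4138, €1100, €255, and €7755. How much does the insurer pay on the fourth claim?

Bill 1, €4575: deductible takes €2555, €2020 remains; 30% of €2020 = €606. Owner owes €3161 (running OOP €3161). Insurer: €4575 − €3161 = €1414.
Bill 2, €4138: deductible met; 30% of €4138 = €1241.40. Owner owes €1241.40 (running OOP €4402.40). Plan pays €4138 − €1241.40 = €2896.60.
Bill 3, €1100: deductible met; 30% of €1100 = €330. Owner owes €330 (running OOP €4732.40). Plan pays €1100 − €330 = €770.
Bill 4, €255: deductible met; 30% of €255 = €76.50. Owner owes €76.50 (running OOP €4808.90). Plan pays €255 − €76.50 = €178.50.

€178.50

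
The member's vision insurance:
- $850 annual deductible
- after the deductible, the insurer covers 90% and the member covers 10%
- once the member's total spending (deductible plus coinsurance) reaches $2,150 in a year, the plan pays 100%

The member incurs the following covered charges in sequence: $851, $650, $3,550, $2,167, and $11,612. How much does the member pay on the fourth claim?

$216.70

Claim 1 — $851: deductible takes $850, $1 remains; coinsurance $1 × 10% = $0.10. Cost to member: $850.10. OOP to date $850.10.
Claim 2 — $650: 10% coinsurance on $650 = $65. Cost to member: $65. OOP to date $915.10.
Claim 3 — $3,550: deductible already satisfied, so member's share is 10% × $3,550 = $355. Member owes $355 (running OOP $1,270.10).
Claim 4 — $2,167: deductible already satisfied, so member's share is 10% × $2,167 = $216.70. Cost to member: $216.70. OOP to date $1,486.80.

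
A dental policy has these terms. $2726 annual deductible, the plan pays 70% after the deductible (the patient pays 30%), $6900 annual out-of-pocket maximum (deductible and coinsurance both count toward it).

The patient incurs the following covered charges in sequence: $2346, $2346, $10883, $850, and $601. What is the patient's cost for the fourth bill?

Bill 1, $2346: all of it applies to the deductible. Patient owes $2346 (running OOP $2346).
Bill 2, $2346: $380 to deductible, leaving $1966; patient's 30% is $589.80. Cost to patient: $969.80. OOP to date $3315.80.
Bill 3, $10883: deductible met; 30% of $10883 = $3264.90. Cost to patient: $3264.90. OOP to date $6580.70.
Bill 4, $850: deductible met; 30% of $850 = $255. Patient owes $255 (running OOP $6835.70).

$255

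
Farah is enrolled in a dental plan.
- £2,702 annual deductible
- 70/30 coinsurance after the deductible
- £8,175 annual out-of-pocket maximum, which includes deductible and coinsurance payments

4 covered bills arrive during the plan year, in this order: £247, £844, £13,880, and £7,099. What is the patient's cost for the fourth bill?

£1,792.30

Claim 1 — £247: entire amount goes to the deductible. Cost to patient: £247. OOP to date £247.
Claim 2 — £844: all of it applies to the deductible. Cost to patient: £844. OOP to date £1,091.
Claim 3 — £13,880: £1,611 to deductible, leaving £12,269; coinsurance £12,269 × 30% = £3,680.70. Patient pays £5,291.70; OOP now £6,382.70.
Claim 4 — £7,099: deductible met; 30% of £7,099 = £2,129.70. That would push OOP to £8,512.40, over the £8,175 cap, so patient pays £8,175 − £6,382.70 = £1,792.30.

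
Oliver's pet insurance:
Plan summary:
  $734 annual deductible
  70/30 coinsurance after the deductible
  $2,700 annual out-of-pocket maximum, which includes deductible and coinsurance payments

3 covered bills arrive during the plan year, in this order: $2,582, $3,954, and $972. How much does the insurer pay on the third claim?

$746.60

Claim 1 — $2,582: $734 finishes the deductible; $1,848 goes to coinsurance; owner's 30% is $554.40. Cost to owner: $1,288.40. OOP to date $1,288.40. Insurer: $2,582 − $1,288.40 = $1,293.60.
Claim 2 — $3,954: deductible met; 30% of $3,954 = $1,186.20. Owner owes $1,186.20 (running OOP $2,474.60). Insurer: $3,954 − $1,186.20 = $2,767.80.
Claim 3 — $972: deductible already satisfied, so owner's share is 30% × $972 = $291.60. OOP would hit $2,766.20 > $2,700, so the cap limits the owner to $2,700 − $2,474.60 = $225.40. Plan pays $972 − $225.40 = $746.60.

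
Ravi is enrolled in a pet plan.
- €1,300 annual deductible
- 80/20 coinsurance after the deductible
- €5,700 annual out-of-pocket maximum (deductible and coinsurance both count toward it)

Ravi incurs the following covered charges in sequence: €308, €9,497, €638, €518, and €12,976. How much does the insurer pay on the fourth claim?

Bill 1, €308: entire amount goes to the deductible. Owner pays €308; OOP now €308. Plan pays €308 − €308 = €0.
Bill 2, €9,497: deductible takes €992, €8,505 remains; 20% of €8,505 = €1,701. Cost to owner: €2,693. OOP to date €3,001. Plan pays €9,497 − €2,693 = €6,804.
Bill 3, €638: 20% coinsurance on €638 = €127.60. Owner owes €127.60 (running OOP €3,128.60). Plan pays €638 − €127.60 = €510.40.
Bill 4, €518: 20% coinsurance on €518 = €103.60. Cost to owner: €103.60. OOP to date €3,232.20. Insurer: €518 − €103.60 = €414.40.

€414.40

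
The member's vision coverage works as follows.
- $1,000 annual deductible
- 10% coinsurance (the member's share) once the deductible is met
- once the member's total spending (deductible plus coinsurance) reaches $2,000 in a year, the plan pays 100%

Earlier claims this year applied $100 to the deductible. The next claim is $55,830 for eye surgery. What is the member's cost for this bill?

$1,900

Remaining deductible: $1,000 − $100 = $900.
The remaining $54,930 (= $55,830 − $900) moves to coinsurance.
10% of $54,930 = $5,493 falls to the member.
So the member owes $900 + $5,493 = $6,393 before any cap.
Adding $6,393 to the $100 already spent would give $6,493, which exceeds the $2,000 cap; the member pays just $2,000 − $100 = $1,900.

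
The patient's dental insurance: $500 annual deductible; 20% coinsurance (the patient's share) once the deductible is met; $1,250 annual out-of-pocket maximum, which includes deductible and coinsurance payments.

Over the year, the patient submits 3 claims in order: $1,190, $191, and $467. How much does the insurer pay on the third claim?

Claim 1 — $1,190: $500 to deductible, leaving $690; coinsurance $690 × 20% = $138. Cost to patient: $638. OOP to date $638. Insurer: $1,190 − $638 = $552.
Claim 2 — $191: deductible met; 20% of $191 = $38.20. Patient pays $38.20; OOP now $676.20. Plan pays $191 − $38.20 = $152.80.
Claim 3 — $467: deductible already satisfied, so patient's share is 20% × $467 = $93.40. Patient owes $93.40 (running OOP $769.60). Insurer: $467 − $93.40 = $373.60.

$373.60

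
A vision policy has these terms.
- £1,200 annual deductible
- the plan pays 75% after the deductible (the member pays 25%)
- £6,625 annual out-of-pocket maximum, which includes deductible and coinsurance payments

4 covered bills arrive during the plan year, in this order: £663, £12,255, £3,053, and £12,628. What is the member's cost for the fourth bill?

Claim 1 (£663): fully absorbed by the deductible. Member owes £663 (running OOP £663).
Claim 2 (£12,255): £537 to deductible, leaving £11,718; 25% of £11,718 = £2,929.50. Member owes £3,466.50 (running OOP £4,129.50).
Claim 3 (£3,053): deductible already satisfied, so member's share is 25% × £3,053 = £763.25. Cost to member: £763.25. OOP to date £4,892.75.
Claim 4 (£12,628): 25% coinsurance on £12,628 = £3,157. That would push OOP to £8,049.75, over the £6,625 cap, so member pays £6,625 − £4,892.75 = £1,732.25.

£1,732.25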